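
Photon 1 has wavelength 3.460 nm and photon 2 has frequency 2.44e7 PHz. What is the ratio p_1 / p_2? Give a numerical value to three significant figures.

3.55e-6

p_1 = 1.915e-25 kg·m/s (from wavelength = 3.460 nm, via p = h/λ).
p_2 = 5.393e-20 kg·m/s (from frequency = 2.44e7 PHz, via p = hf/c).
Ratio = 1.915e-25 / 5.393e-20 = 3.55e-6.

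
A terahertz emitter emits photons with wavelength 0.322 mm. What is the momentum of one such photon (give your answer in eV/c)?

3.85 × 10^-3 eV/c

Take h = 6.62607015 × 10^-34 J·s, c = 2.99792458 × 10^8 m/s, 1 eV = 1.602176634 × 10^-19 J.
Convert to SI: λ = 0.322 mm = 3.22 × 10^-4 m.
Since p = h/λ for a photon, p = 2.058 × 10^-30 kg·m/s.
Converting to eV/c: p = 0.003850 eV/c ≈ 3.85 × 10^-3 eV/c.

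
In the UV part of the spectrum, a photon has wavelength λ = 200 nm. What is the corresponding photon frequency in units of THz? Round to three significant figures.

1500 THz

Use c = 2.99792458 × 10^8 m/s.
In SI units: λ = 200 nm = 2.00 × 10^-7 m.
Apply f = c/λ: f = 1.499 × 10^15 Hz.
Converting to THz: f = 1499 THz ≈ 1500 THz.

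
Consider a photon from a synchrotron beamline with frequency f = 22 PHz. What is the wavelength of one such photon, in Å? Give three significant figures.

First convert: f = 22 PHz = 2.2 × 10^16 Hz.
Since λ = c/f for a photon, λ = 1.363 × 10^-8 m.
Converting to Å: λ = 136.3 Å ≈ 136 Å.

136 Å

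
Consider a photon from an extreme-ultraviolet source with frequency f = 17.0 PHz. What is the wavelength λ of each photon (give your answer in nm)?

In SI units: f = 17.0 PHz = 1.70 × 10^16 Hz.
The photon relation is λ = c/f, giving λ = 1.763 × 10^-8 m.
Converting to nm: λ = 17.63 nm ≈ 17.6 nm.

17.6 nm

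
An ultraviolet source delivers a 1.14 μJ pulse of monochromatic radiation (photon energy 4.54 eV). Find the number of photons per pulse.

1.57 × 10^12 photons

Per-photon energy: E = 7.274 × 10^-19 J (from energy = 4.54 eV).
N = E_total / E_photon = 1.14 × 10^-6 J / 7.274 × 10^-19 J = 1.57 × 10^12.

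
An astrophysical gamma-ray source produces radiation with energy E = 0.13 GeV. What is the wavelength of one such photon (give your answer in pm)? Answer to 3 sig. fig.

9.54e-3 pm

First convert: E = 0.13 GeV = 2.0828e-11 J.
Apply λ = hc/E: λ = 9.537e-15 m.
Converting to pm: λ = 0.009537 pm ≈ 9.54e-3 pm.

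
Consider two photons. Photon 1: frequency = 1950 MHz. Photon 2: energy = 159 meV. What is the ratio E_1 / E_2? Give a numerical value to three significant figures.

5.07·10^-5

E_1 = 1.292·10^-24 J (from frequency = 1950 MHz, via E = hf).
E_2 = 2.547·10^-20 J (from energy = 159 meV, via E given directly).
Ratio = 1.292·10^-24 / 2.547·10^-20 = 5.07·10^-5.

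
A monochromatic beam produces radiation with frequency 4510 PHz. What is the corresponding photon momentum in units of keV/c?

18.7 keV/c

In SI units: f = 4510 PHz = 4.51e18 Hz.
The photon relation is p = hf/c, giving p = 9.968e-24 kg·m/s.
Converting to keV/c: p = 18.65 keV/c ≈ 18.7 keV/c.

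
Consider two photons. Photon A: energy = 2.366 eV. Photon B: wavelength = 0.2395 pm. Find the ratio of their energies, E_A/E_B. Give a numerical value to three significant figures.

4.57e-7

E_A = 3.791e-19 J (from energy = 2.366 eV, via E given directly).
E_B = 8.294e-13 J (from wavelength = 0.2395 pm, via E = hc/λ).
Ratio = 3.791e-19 / 8.294e-13 = 4.57e-7.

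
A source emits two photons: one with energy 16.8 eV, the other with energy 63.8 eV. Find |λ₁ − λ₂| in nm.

Using λ = hc/E: λ₁ = 7.380·10^-8 m, λ₂ = 1.943·10^-8 m.
|Δλ| = |7.380·10^-8 − 1.943·10^-8| = 5.44·10^-8 m = 54.4 nm.

54.4 nm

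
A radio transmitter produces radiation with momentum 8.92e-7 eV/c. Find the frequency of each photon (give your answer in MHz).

216 MHz

(h = 6.62607015e-34 J·s, c = 2.99792458e8 m/s, 1 eV = 1.602176634e-19 J.)
Convert to SI: p = 8.92e-7 eV/c = 4.7671e-34 kg·m/s.
For a photon f = pc/h, so f = 2.157e8 Hz.
Converting to MHz: f = 215.7 MHz ≈ 216 MHz.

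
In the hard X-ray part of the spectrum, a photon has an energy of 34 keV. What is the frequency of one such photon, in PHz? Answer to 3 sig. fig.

8220 PHz

(h = 6.62607015e-34 J·s, 1 eV = 1.602176634e-19 J.)
First convert: E = 34 keV = 5.4474e-15 J.
Since f = E/h for a photon, f = 8.221e18 Hz.
Converting to PHz: f = 8221 PHz ≈ 8220 PHz.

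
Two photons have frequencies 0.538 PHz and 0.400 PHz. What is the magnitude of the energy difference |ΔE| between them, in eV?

0.571 eV

Using E = hf: E₁ = 3.565·10^-19 J, E₂ = 2.650·10^-19 J.
|ΔE| = |3.565·10^-19 − 2.650·10^-19| = 9.14·10^-20 J = 0.571 eV.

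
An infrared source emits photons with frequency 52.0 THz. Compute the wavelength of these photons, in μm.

Take c = 2.99792458e8 m/s.
Convert to SI: f = 52.0 THz = 5.20e13 Hz.
Since λ = c/f for a photon, λ = 5.765e-6 m.
Converting to μm: λ = 5.765 μm ≈ 5.77 μm.

5.77 μm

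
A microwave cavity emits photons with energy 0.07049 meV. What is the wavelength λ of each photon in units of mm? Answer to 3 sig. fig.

17.6 mm

Take h = 6.62607015·10^-34 J·s, c = 2.99792458·10^8 m/s, 1 eV = 1.602176634·10^-19 J.
First convert: E = 0.07049 meV = 1.1294·10^-23 J.
Since λ = hc/E for a photon, λ = 0.01759 m.
Converting to mm: λ = 17.59 mm ≈ 17.6 mm.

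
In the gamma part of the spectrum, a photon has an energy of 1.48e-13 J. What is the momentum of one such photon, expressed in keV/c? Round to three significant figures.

924 keV/c

(c = 2.99792458e8 m/s, 1 eV = 1.602176634e-19 J.)
Apply p = E/c: p = 4.937e-22 kg·m/s.
Converting to keV/c: p = 923.7 keV/c ≈ 924 keV/c.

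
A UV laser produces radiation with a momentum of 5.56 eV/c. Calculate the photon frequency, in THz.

1340 THz

In SI units: p = 5.56 eV/c = 2.9714e-27 kg·m/s.
Apply f = pc/h: f = 1.344e15 Hz.
Converting to THz: f = 1344 THz ≈ 1340 THz.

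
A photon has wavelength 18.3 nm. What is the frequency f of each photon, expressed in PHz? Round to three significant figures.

Convert to SI: λ = 18.3 nm = 1.83 × 10^-8 m.
The photon relation is f = c/λ, giving f = 1.638 × 10^16 Hz.
Converting to PHz: f = 16.38 PHz ≈ 16.4 PHz.

16.4 PHz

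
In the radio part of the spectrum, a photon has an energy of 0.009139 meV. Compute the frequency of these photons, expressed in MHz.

2210 MHz

First convert: E = 0.009139 meV = 1.4642e-24 J.
Since f = E/h for a photon, f = 2.210e9 Hz.
Converting to MHz: f = 2210 MHz ≈ 2210 MHz.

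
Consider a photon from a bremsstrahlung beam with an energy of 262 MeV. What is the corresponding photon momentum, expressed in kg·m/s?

1.40 × 10^-19 kg·m/s

(c = 2.99792458 × 10^8 m/s, 1 eV = 1.602176634 × 10^-19 J.)
In SI units: E = 262 MeV = 4.1977 × 10^-11 J.
For a photon p = E/c, so p = 1.400 × 10^-19 kg·m/s.
So p ≈ 1.40 × 10^-19 kg·m/s.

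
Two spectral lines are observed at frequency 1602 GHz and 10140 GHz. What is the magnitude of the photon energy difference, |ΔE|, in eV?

Using E = hf: E₁ = 1.0615 × 10^-21 J, E₂ = 6.7188 × 10^-21 J.
|ΔE| = |1.0615 × 10^-21 − 6.7188 × 10^-21| = 5.66 × 10^-21 J = 0.0353 eV.

0.0353 eV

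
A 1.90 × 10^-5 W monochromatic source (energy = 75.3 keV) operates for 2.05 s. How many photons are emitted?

3.23 × 10^9 photons

Total energy: E_total = P·t = 1.90 × 10^-5 × 2.05 = 3.895 × 10^-5 J.
Per-photon energy: E = 1.206 × 10^-14 J.
N = E_total / E_photon = 3.23 × 10^9.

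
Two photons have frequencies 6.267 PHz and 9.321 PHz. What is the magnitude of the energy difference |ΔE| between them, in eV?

Using E = hf: E₁ = 4.1526 × 10^-18 J, E₂ = 6.1762 × 10^-18 J.
|ΔE| = |4.1526 × 10^-18 − 6.1762 × 10^-18| = 2.02 × 10^-18 J = 12.6 eV.

12.6 eV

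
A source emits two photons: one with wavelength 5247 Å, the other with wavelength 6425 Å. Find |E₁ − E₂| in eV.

0.433 eV

Using E = hc/λ: E₁ = 3.7859 × 10^-19 J, E₂ = 3.0917 × 10^-19 J.
|ΔE| = |3.7859 × 10^-19 − 3.0917 × 10^-19| = 6.94 × 10^-20 J = 0.433 eV.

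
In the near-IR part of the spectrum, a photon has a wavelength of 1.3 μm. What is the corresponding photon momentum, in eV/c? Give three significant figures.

First convert: λ = 1.3 μm = 1.3e-6 m.
For a photon p = h/λ, so p = 5.097e-28 kg·m/s.
Converting to eV/c: p = 0.9537 eV/c ≈ 0.954 eV/c.

0.954 eV/c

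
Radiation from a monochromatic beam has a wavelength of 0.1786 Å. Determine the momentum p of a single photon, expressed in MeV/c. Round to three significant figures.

0.0694 MeV/c

Take h = 6.62607015·10^-34 J·s, c = 2.99792458·10^8 m/s, 1 eV = 1.602176634·10^-19 J.
In SI units: λ = 0.1786 Å = 1.786·10^-11 m.
For a photon p = h/λ, so p = 3.710·10^-23 kg·m/s.
Converting to MeV/c: p = 0.06942 MeV/c ≈ 0.0694 MeV/c.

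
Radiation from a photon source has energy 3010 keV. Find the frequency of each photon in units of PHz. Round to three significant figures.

7.28e5 PHz

Take h = 6.62607015e-34 J·s, 1 eV = 1.602176634e-19 J.
In SI units: E = 3010 keV = 4.8226e-13 J.
Since f = E/h for a photon, f = 7.278e20 Hz.
Converting to PHz: f = 727800 PHz ≈ 7.28e5 PHz.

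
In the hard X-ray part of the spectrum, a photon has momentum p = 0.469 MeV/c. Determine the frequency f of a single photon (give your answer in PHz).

1.13e5 PHz

(h = 6.62607015e-34 J·s, c = 2.99792458e8 m/s, 1 eV = 1.602176634e-19 J.)
Convert to SI: p = 0.469 MeV/c = 2.5065e-22 kg·m/s.
The photon relation is f = pc/h, giving f = 1.134e20 Hz.
Converting to PHz: f = 113400 PHz ≈ 1.13e5 PHz.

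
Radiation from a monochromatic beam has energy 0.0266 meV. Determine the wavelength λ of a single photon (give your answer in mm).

Use h = 6.62607015e-34 J·s, c = 2.99792458e8 m/s, 1 eV = 1.602176634e-19 J.
First convert: E = 0.0266 meV = 4.2618e-24 J.
Since λ = hc/E for a photon, λ = 0.04661 m.
Converting to mm: λ = 46.61 mm ≈ 46.6 mm.

46.6 mm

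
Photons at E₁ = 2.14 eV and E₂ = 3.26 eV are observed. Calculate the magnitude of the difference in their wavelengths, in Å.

1990 Å

Using λ = hc/E: λ₁ = 5.794 × 10^-7 m, λ₂ = 3.803 × 10^-7 m.
|Δλ| = |5.794 × 10^-7 − 3.803 × 10^-7| = 1.99 × 10^-7 m = 1990 Å.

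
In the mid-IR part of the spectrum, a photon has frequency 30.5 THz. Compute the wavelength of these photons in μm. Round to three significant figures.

In SI units: f = 30.5 THz = 3.05·10^13 Hz.
For a photon λ = c/f, so λ = 9.829·10^-6 m.
Converting to μm: λ = 9.829 μm ≈ 9.83 μm.

9.83 μm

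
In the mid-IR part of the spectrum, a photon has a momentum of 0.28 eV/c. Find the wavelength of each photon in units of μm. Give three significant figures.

4.43 μm

Convert to SI: p = 0.28 eV/c = 1.4964 × 10^-28 kg·m/s.
Since λ = h/p for a photon, λ = 4.428 × 10^-6 m.
Converting to μm: λ = 4.428 μm ≈ 4.43 μm.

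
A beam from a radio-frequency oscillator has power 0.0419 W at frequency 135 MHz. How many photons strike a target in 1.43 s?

Total energy: E_total = P·t = 0.0419 × 1.43 = 0.05992 J.
Per-photon energy: E = 8.945 × 10^-26 J.
N = E_total / E_photon = 6.70 × 10^23.

6.70 × 10^23 photons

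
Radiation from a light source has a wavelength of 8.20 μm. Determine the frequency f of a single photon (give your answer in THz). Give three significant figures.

36.6 THz

First convert: λ = 8.20 μm = 8.20e-6 m.
The photon relation is f = c/λ, giving f = 3.656e13 Hz.
Converting to THz: f = 36.56 THz ≈ 36.6 THz.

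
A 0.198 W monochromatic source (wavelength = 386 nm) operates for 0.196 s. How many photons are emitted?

7.54·10^16 photons

Total energy: E_total = P·t = 0.198 × 0.196 = 0.03881 J.
Per-photon energy: E = 5.146·10^-19 J.
N = E_total / E_photon = 7.54·10^16.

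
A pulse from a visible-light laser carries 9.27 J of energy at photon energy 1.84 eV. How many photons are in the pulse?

3.14·10^19 photons

Per-photon energy: E = 2.948·10^-19 J (from energy = 1.84 eV).
N = E_total / E_photon = 9.27 J / 2.948·10^-19 J = 3.14·10^19.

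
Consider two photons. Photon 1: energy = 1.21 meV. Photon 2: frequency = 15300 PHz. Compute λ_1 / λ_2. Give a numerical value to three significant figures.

5.23 × 10^7

λ_1 = 0.001025 m (from energy = 1.21 meV, via λ = hc/E).
λ_2 = 1.959 × 10^-11 m (from frequency = 15300 PHz, via λ = c/f).
Ratio = 0.001025 / 1.959 × 10^-11 = 5.23 × 10^7.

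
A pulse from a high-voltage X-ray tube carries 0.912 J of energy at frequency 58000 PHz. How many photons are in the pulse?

Per-photon energy: E = 3.843 × 10^-14 J (from frequency = 58000 PHz).
N = E_total / E_photon = 0.912 J / 3.843 × 10^-14 J = 2.37 × 10^13.

2.37 × 10^13 photons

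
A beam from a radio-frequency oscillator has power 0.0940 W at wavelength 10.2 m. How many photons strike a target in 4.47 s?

2.16 × 10^25 photons

Total energy: E_total = P·t = 0.0940 × 4.47 = 0.4202 J.
Per-photon energy: E = 1.947 × 10^-26 J.
N = E_total / E_photon = 2.16 × 10^25.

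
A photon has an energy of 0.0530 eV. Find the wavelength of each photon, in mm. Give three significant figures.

0.0234 mm

Use h = 6.62607015 × 10^-34 J·s, c = 2.99792458 × 10^8 m/s, 1 eV = 1.602176634 × 10^-19 J.
In SI units: E = 0.0530 eV = 8.4915 × 10^-21 J.
Apply λ = hc/E: λ = 2.339 × 10^-5 m.
Converting to mm: λ = 0.02339 mm ≈ 0.0234 mm.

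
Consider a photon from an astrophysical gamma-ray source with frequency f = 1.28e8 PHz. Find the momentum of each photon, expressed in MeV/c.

Use h = 6.62607015e-34 J·s, c = 2.99792458e8 m/s, 1 eV = 1.602176634e-19 J.
In SI units: f = 1.28e8 PHz = 1.28e23 Hz.
Apply p = hf/c: p = 2.829e-19 kg·m/s.
Converting to MeV/c: p = 529.4 MeV/c ≈ 529 MeV/c.

529 MeV/c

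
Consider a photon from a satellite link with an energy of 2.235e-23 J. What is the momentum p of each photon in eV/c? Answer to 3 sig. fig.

Take c = 2.99792458e8 m/s, 1 eV = 1.602176634e-19 J.
The photon relation is p = E/c, giving p = 7.455e-32 kg·m/s.
Converting to eV/c: p = 1.395e-4 eV/c ≈ 1.39e-4 eV/c.

1.39e-4 eV/c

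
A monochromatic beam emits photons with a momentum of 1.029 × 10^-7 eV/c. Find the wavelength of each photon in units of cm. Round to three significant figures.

1200 cm

Take h = 6.62607015 × 10^-34 J·s, c = 2.99792458 × 10^8 m/s, 1 eV = 1.602176634 × 10^-19 J.
In SI units: p = 1.029 × 10^-7 eV/c = 5.4993 × 10^-35 kg·m/s.
Apply λ = h/p: λ = 12.05 m.
Converting to cm: λ = 1205 cm ≈ 1200 cm.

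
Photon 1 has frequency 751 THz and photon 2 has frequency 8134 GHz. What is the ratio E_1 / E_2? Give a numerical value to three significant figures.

E_1 = 4.976e-19 J (from frequency = 751 THz, via E = hf).
E_2 = 5.390e-21 J (from frequency = 8134 GHz, via E = hf).
Ratio = 4.976e-19 / 5.390e-21 = 92.3.

92.3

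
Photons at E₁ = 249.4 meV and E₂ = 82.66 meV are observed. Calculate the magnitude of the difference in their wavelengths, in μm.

Using λ = hc/E: λ₁ = 4.9713·10^-6 m, λ₂ = 1.4999·10^-5 m.
|Δλ| = |4.9713·10^-6 − 1.4999·10^-5| = 1.00·10^-5 m = 10.0 μm.

10.0 μm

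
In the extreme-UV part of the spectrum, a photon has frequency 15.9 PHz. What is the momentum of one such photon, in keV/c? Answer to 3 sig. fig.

0.0658 keV/c

In SI units: f = 15.9 PHz = 1.59·10^16 Hz.
For a photon p = hf/c, so p = 3.514·10^-26 kg·m/s.
Converting to keV/c: p = 0.06576 keV/c ≈ 0.0658 keV/c.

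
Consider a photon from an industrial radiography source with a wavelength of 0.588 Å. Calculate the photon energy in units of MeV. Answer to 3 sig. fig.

0.0211 MeV

Use h = 6.62607015·10^-34 J·s, c = 2.99792458·10^8 m/s, 1 eV = 1.602176634·10^-19 J.
First convert: λ = 0.588 Å = 5.88·10^-11 m.
Since E = hc/λ for a photon, E = 3.378·10^-15 J.
Converting to MeV: E = 0.02109 MeV ≈ 0.0211 MeV.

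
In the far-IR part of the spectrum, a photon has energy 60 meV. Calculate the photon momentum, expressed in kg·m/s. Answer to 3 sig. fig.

3.21e-29 kg·m/s

Take c = 2.99792458e8 m/s, 1 eV = 1.602176634e-19 J.
Convert to SI: E = 60 meV = 9.6131e-21 J.
Apply p = E/c: p = 3.207e-29 kg·m/s.
So p ≈ 3.21e-29 kg·m/s.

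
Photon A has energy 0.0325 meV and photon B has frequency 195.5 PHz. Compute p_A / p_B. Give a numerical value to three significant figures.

4.02e-8

p_A = 1.737e-32 kg·m/s (from energy = 0.0325 meV, via p = E/c).
p_B = 4.321e-25 kg·m/s (from frequency = 195.5 PHz, via p = hf/c).
Ratio = 1.737e-32 / 4.321e-25 = 4.02e-8.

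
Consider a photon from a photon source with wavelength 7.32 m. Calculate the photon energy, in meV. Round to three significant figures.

Take h = 6.62607015 × 10^-34 J·s, c = 2.99792458 × 10^8 m/s, 1 eV = 1.602176634 × 10^-19 J.
For a photon E = hc/λ, so E = 2.714 × 10^-26 J.
Converting to meV: E = 1.694 × 10^-4 meV ≈ 1.69 × 10^-4 meV.

1.69 × 10^-4 meV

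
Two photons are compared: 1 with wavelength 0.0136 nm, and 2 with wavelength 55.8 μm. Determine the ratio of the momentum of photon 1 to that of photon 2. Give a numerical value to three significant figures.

p_1 = 4.872e-23 kg·m/s (from wavelength = 0.0136 nm, via p = h/λ).
p_2 = 1.187e-29 kg·m/s (from wavelength = 55.8 μm, via p = h/λ).
Ratio = 4.872e-23 / 1.187e-29 = 4.10e6.

4.10e6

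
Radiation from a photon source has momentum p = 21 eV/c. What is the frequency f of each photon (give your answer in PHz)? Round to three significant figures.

5.08 PHz

Take h = 6.62607015·10^-34 J·s, c = 2.99792458·10^8 m/s, 1 eV = 1.602176634·10^-19 J.
Convert to SI: p = 21 eV/c = 1.1223·10^-26 kg·m/s.
The photon relation is f = pc/h, giving f = 5.078·10^15 Hz.
Converting to PHz: f = 5.078 PHz ≈ 5.08 PHz.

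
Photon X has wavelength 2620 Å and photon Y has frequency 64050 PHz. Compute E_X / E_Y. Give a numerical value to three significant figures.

E_X = 7.582·10^-19 J (from wavelength = 2620 Å, via E = hc/λ).
E_Y = 4.244·10^-14 J (from frequency = 64050 PHz, via E = hf).
Ratio = 7.582·10^-19 / 4.244·10^-14 = 1.79·10^-5.

1.79·10^-5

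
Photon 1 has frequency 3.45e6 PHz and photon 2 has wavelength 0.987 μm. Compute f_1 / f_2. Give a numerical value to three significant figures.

f_1 = 3.450e21 Hz (from frequency = 3.45e6 PHz, via f given directly).
f_2 = 3.037e14 Hz (from wavelength = 0.987 μm, via f = c/λ).
Ratio = 3.450e21 / 3.037e14 = 1.14e7.

1.14e7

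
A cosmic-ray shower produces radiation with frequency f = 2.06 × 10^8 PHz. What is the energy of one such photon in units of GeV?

(h = 6.62607015 × 10^-34 J·s, 1 eV = 1.602176634 × 10^-19 J.)
In SI units: f = 2.06 × 10^8 PHz = 2.06 × 10^23 Hz.
Apply E = hf: E = 1.365 × 10^-10 J.
Converting to GeV: E = 0.8519 GeV ≈ 0.852 GeV.

0.852 GeV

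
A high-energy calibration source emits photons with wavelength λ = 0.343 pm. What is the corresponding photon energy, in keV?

Take h = 6.62607015 × 10^-34 J·s, c = 2.99792458 × 10^8 m/s, 1 eV = 1.602176634 × 10^-19 J.
First convert: λ = 0.343 pm = 3.43 × 10^-13 m.
Apply E = hc/λ: E = 5.791 × 10^-13 J.
Converting to keV: E = 3615 keV ≈ 3610 keV.

3610 keV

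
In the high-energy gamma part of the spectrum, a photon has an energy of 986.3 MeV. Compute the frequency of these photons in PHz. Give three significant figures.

2.38·10^8 PHz

(h = 6.62607015·10^-34 J·s, 1 eV = 1.602176634·10^-19 J.)
Convert to SI: E = 986.3 MeV = 1.5802·10^-10 J.
The photon relation is f = E/h, giving f = 2.385·10^23 Hz.
Converting to PHz: f = 2.385·10^8 PHz ≈ 2.38·10^8 PHz.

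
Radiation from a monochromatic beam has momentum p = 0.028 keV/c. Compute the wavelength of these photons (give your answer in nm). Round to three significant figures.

First convert: p = 0.028 keV/c = 1.4964 × 10^-26 kg·m/s.
Since λ = h/p for a photon, λ = 4.428 × 10^-8 m.
Converting to nm: λ = 44.28 nm ≈ 44.3 nm.

44.3 nm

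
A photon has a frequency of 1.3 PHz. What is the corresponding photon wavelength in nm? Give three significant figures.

231 nm

In SI units: f = 1.3 PHz = 1.3 × 10^15 Hz.
The photon relation is λ = c/f, giving λ = 2.306 × 10^-7 m.
Converting to nm: λ = 230.6 nm ≈ 231 nm.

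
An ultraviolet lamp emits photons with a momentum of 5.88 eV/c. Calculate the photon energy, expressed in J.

First convert: p = 5.88 eV/c = 3.1424 × 10^-27 kg·m/s.
For a photon E = pc, so E = 9.421 × 10^-19 J.
So E ≈ 9.42 × 10^-19 J.

9.42 × 10^-19 J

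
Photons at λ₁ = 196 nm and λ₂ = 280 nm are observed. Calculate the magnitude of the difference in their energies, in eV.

Using E = hc/λ: E₁ = 1.013 × 10^-18 J, E₂ = 7.094 × 10^-19 J.
|ΔE| = |1.013 × 10^-18 − 7.094 × 10^-19| = 3.04 × 10^-19 J = 1.90 eV.

1.90 eV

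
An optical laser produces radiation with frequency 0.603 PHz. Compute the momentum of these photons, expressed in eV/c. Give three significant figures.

2.49 eV/c

(h = 6.62607015·10^-34 J·s, c = 2.99792458·10^8 m/s, 1 eV = 1.602176634·10^-19 J.)
In SI units: f = 0.603 PHz = 6.03·10^14 Hz.
The photon relation is p = hf/c, giving p = 1.333·10^-27 kg·m/s.
Converting to eV/c: p = 2.494 eV/c ≈ 2.49 eV/c.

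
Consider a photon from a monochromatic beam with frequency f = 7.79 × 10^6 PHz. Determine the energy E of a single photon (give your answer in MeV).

Take h = 6.62607015 × 10^-34 J·s, 1 eV = 1.602176634 × 10^-19 J.
Convert to SI: f = 7.79 × 10^6 PHz = 7.79 × 10^21 Hz.
Apply E = hf: E = 5.162 × 10^-12 J.
Converting to MeV: E = 32.22 MeV ≈ 32.2 MeV.

32.2 MeV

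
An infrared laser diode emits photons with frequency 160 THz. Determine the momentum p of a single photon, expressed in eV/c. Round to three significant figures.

First convert: f = 160 THz = 1.60e14 Hz.
Apply p = hf/c: p = 3.536e-28 kg·m/s.
Converting to eV/c: p = 0.6617 eV/c ≈ 0.662 eV/c.

0.662 eV/c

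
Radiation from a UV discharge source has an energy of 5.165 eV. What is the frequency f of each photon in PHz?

Take h = 6.62607015e-34 J·s, 1 eV = 1.602176634e-19 J.
In SI units: E = 5.165 eV = 8.2752e-19 J.
Since f = E/h for a photon, f = 1.249e15 Hz.
Converting to PHz: f = 1.249 PHz ≈ 1.25 PHz.

1.25 PHz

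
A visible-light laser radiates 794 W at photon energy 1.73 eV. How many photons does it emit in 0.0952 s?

2.73 × 10^20 photons

Total energy: E_total = P·t = 794 × 0.0952 = 75.59 J.
Per-photon energy: E = 2.772 × 10^-19 J.
N = E_total / E_photon = 2.73 × 10^20.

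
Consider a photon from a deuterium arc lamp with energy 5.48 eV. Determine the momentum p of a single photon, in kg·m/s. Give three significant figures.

Convert to SI: E = 5.48 eV = 8.7799 × 10^-19 J.
Since p = E/c for a photon, p = 2.929 × 10^-27 kg·m/s.
So p ≈ 2.93 × 10^-27 kg·m/s.

2.93 × 10^-27 kg·m/s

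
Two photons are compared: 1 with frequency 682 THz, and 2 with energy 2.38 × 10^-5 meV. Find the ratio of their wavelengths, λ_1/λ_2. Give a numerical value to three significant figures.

8.44 × 10^-9

λ_1 = 4.396 × 10^-7 m (from frequency = 682 THz, via λ = c/f).
λ_2 = 52.09 m (from energy = 2.38 × 10^-5 meV, via λ = hc/E).
Ratio = 4.396 × 10^-7 / 52.09 = 8.44 × 10^-9.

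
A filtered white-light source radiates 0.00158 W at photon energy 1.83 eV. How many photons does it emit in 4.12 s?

2.22·10^16 photons

Total energy: E_total = P·t = 0.00158 × 4.12 = 0.006510 J.
Per-photon energy: E = 2.932·10^-19 J.
N = E_total / E_photon = 2.22·10^16.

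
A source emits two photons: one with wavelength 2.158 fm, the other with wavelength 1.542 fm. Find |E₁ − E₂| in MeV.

230 MeV

Using E = hc/λ: E₁ = 9.2050e-11 J, E₂ = 1.2882e-10 J.
|ΔE| = |9.2050e-11 − 1.2882e-10| = 3.68e-11 J = 230 MeV.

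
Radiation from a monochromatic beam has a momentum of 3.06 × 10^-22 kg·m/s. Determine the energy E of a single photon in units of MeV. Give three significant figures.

0.573 MeV

The photon relation is E = pc, giving E = 9.174 × 10^-14 J.
Converting to MeV: E = 0.5726 MeV ≈ 0.573 MeV.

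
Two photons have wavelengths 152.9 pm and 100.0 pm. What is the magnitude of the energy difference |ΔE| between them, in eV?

4290 eV

Using E = hc/λ: E₁ = 1.2992·10^-15 J, E₂ = 1.9864·10^-15 J.
|ΔE| = |1.2992·10^-15 − 1.9864·10^-15| = 6.87·10^-16 J = 4290 eV.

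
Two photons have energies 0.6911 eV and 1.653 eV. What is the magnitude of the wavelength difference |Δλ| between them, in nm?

1040 nm

Using λ = hc/E: λ₁ = 1.7940 × 10^-6 m, λ₂ = 7.5006 × 10^-7 m.
|Δλ| = |1.7940 × 10^-6 − 7.5006 × 10^-7| = 1.04 × 10^-6 m = 1040 nm.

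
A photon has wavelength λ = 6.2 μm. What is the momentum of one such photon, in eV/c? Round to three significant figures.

In SI units: λ = 6.2 μm = 6.2 × 10^-6 m.
The photon relation is p = h/λ, giving p = 1.069 × 10^-28 kg·m/s.
Converting to eV/c: p = 0.2000 eV/c ≈ 0.200 eV/c.

0.200 eV/c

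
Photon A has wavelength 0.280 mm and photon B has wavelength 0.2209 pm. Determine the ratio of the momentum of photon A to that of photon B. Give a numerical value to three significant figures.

7.89e-10

p_A = 2.366e-30 kg·m/s (from wavelength = 0.280 mm, via p = h/λ).
p_B = 3.000e-21 kg·m/s (from wavelength = 0.2209 pm, via p = h/λ).
Ratio = 2.366e-30 / 3.000e-21 = 7.89e-10.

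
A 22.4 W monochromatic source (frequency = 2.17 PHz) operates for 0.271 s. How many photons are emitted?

4.22·10^18 photons

Total energy: E_total = P·t = 22.4 × 0.271 = 6.070 J.
Per-photon energy: E = 1.438·10^-18 J.
N = E_total / E_photon = 4.22·10^18.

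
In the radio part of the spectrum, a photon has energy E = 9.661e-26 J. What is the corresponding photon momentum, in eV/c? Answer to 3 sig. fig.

Take c = 2.99792458e8 m/s, 1 eV = 1.602176634e-19 J.
Apply p = E/c: p = 3.223e-34 kg·m/s.
Converting to eV/c: p = 6.030e-7 eV/c ≈ 6.03e-7 eV/c.

6.03e-7 eV/c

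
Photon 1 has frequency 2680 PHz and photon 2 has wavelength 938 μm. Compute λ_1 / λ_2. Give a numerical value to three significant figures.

1.19e-7

λ_1 = 1.119e-10 m (from frequency = 2680 PHz, via λ = c/f).
λ_2 = 9.380e-4 m (from wavelength = 938 μm, via λ given directly).
Ratio = 1.119e-10 / 9.380e-4 = 1.19e-7.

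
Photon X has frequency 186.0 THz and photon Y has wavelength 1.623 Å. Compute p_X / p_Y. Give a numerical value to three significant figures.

1.01e-4

p_X = 4.111e-28 kg·m/s (from frequency = 186.0 THz, via p = hf/c).
p_Y = 4.083e-24 kg·m/s (from wavelength = 1.623 Å, via p = h/λ).
Ratio = 4.111e-28 / 4.083e-24 = 1.01e-4.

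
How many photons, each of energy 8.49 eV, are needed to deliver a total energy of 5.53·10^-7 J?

Per-photon energy: E = 1.360·10^-18 J (from energy = 8.49 eV).
N = E_total / E_photon = 5.53·10^-7 J / 1.360·10^-18 J = 4.07·10^11.

4.07·10^11 photons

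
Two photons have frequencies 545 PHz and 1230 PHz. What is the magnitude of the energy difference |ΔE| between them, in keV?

2.83 keV

Using E = hf: E₁ = 3.611 × 10^-16 J, E₂ = 8.150 × 10^-16 J.
|ΔE| = |3.611 × 10^-16 − 8.150 × 10^-16| = 4.54 × 10^-16 J = 2.83 keV.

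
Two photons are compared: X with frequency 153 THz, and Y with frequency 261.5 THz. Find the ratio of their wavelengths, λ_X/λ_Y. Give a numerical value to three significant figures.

λ_X = 1.959e-6 m (from frequency = 153 THz, via λ = c/f).
λ_Y = 1.146e-6 m (from frequency = 261.5 THz, via λ = c/f).
Ratio = 1.959e-6 / 1.146e-6 = 1.71.

1.71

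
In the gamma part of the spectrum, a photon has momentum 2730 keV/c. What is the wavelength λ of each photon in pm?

0.454 pm

In SI units: p = 2730 keV/c = 1.4590e-21 kg·m/s.
Since λ = h/p for a photon, λ = 4.542e-13 m.
Converting to pm: λ = 0.4542 pm ≈ 0.454 pm.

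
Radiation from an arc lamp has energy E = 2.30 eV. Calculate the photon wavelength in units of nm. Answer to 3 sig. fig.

(h = 6.62607015 × 10^-34 J·s, c = 2.99792458 × 10^8 m/s, 1 eV = 1.602176634 × 10^-19 J.)
Convert to SI: E = 2.30 eV = 3.6850 × 10^-19 J.
Since λ = hc/E for a photon, λ = 5.391 × 10^-7 m.
Converting to nm: λ = 539.1 nm ≈ 539 nm.

539 nm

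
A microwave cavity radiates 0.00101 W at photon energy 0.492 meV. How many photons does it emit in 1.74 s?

2.23e19 photons

Total energy: E_total = P·t = 0.00101 × 1.74 = 0.001757 J.
Per-photon energy: E = 7.883e-23 J.
N = E_total / E_photon = 2.23e19.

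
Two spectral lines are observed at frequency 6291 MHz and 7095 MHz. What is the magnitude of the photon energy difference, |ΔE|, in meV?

Using E = hf: E₁ = 4.1685e-24 J, E₂ = 4.7012e-24 J.
|ΔE| = |4.1685e-24 − 4.7012e-24| = 5.33e-25 J = 3.33e-3 meV.

3.33e-3 meV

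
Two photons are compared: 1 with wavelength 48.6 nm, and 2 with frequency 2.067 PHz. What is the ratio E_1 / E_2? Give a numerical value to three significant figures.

E_1 = 4.087e-18 J (from wavelength = 48.6 nm, via E = hc/λ).
E_2 = 1.370e-18 J (from frequency = 2.067 PHz, via E = hf).
Ratio = 4.087e-18 / 1.370e-18 = 2.98.

2.98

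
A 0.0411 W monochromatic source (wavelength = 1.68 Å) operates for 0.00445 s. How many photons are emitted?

Total energy: E_total = P·t = 0.0411 × 0.00445 = 1.829 × 10^-4 J.
Per-photon energy: E = 1.182 × 10^-15 J.
N = E_total / E_photon = 1.55 × 10^11.

1.55 × 10^11 photons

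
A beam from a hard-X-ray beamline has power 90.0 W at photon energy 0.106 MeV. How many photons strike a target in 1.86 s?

9.86e15 photons

Total energy: E_total = P·t = 90.0 × 1.86 = 167.4 J.
Per-photon energy: E = 1.698e-14 J.
N = E_total / E_photon = 9.86e15.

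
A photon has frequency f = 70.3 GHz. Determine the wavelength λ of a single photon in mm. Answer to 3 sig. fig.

4.26 mm

Use c = 2.99792458 × 10^8 m/s.
Convert to SI: f = 70.3 GHz = 7.03 × 10^10 Hz.
Since λ = c/f for a photon, λ = 0.004264 m.
Converting to mm: λ = 4.264 mm ≈ 4.26 mm.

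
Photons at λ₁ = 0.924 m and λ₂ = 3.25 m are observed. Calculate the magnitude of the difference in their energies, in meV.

9.60e-4 meV

Using E = hc/λ: E₁ = 2.150e-25 J, E₂ = 6.112e-26 J.
|ΔE| = |2.150e-25 − 6.112e-26| = 1.54e-25 J = 9.60e-4 meV.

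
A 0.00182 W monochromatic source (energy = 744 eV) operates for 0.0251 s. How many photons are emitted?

Total energy: E_total = P·t = 0.00182 × 0.0251 = 4.568·10^-5 J.
Per-photon energy: E = 1.192·10^-16 J.
N = E_total / E_photon = 3.83·10^11.

3.83·10^11 photons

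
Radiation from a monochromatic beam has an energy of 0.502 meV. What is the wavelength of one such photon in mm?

Take h = 6.62607015e-34 J·s, c = 2.99792458e8 m/s, 1 eV = 1.602176634e-19 J.
In SI units: E = 0.502 meV = 8.0429e-23 J.
Apply λ = hc/E: λ = 0.002470 m.
Converting to mm: λ = 2.470 mm ≈ 2.47 mm.

2.47 mm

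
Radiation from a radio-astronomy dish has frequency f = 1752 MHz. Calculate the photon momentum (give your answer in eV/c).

7.25e-6 eV/c

Use h = 6.62607015e-34 J·s, c = 2.99792458e8 m/s, 1 eV = 1.602176634e-19 J.
In SI units: f = 1752 MHz = 1.752e9 Hz.
Since p = hf/c for a photon, p = 3.872e-33 kg·m/s.
Converting to eV/c: p = 7.246e-6 eV/c ≈ 7.25e-6 eV/c.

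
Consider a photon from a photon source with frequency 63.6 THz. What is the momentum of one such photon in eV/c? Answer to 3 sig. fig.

0.263 eV/c

(h = 6.62607015e-34 J·s, c = 2.99792458e8 m/s, 1 eV = 1.602176634e-19 J.)
First convert: f = 63.6 THz = 6.36e13 Hz.
Apply p = hf/c: p = 1.406e-28 kg·m/s.
Converting to eV/c: p = 0.2630 eV/c ≈ 0.263 eV/c.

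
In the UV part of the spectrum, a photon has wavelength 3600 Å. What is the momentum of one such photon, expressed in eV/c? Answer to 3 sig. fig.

First convert: λ = 3600 Å = 3.6e-7 m.
Apply p = h/λ: p = 1.841e-27 kg·m/s.
Converting to eV/c: p = 3.444 eV/c ≈ 3.44 eV/c.

3.44 eV/c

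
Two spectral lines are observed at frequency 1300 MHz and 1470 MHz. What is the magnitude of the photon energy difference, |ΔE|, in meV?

7.03e-4 meV

Using E = hf: E₁ = 8.614e-25 J, E₂ = 9.740e-25 J.
|ΔE| = |8.614e-25 − 9.740e-25| = 1.13e-25 J = 7.03e-4 meV.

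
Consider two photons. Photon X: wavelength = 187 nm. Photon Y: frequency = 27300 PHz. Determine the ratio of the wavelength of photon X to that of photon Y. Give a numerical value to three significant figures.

λ_X = 1.870 × 10^-7 m (from wavelength = 187 nm, via λ given directly).
λ_Y = 1.098 × 10^-11 m (from frequency = 27300 PHz, via λ = c/f).
Ratio = 1.870 × 10^-7 / 1.098 × 10^-11 = 1.70 × 10^4.

1.70 × 10^4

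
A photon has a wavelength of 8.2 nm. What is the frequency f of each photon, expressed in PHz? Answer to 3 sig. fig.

Use c = 2.99792458e8 m/s.
First convert: λ = 8.2 nm = 8.2e-9 m.
For a photon f = c/λ, so f = 3.656e16 Hz.
Converting to PHz: f = 36.56 PHz ≈ 36.6 PHz.

36.6 PHz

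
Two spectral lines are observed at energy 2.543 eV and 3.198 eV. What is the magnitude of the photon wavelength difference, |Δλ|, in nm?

99.9 nm

Using λ = hc/E: λ₁ = 4.8755e-7 m, λ₂ = 3.8769e-7 m.
|Δλ| = |4.8755e-7 − 3.8769e-7| = 9.99e-8 m = 99.9 nm.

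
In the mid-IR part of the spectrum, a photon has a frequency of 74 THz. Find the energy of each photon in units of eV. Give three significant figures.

0.306 eV

In SI units: f = 74 THz = 7.4·10^13 Hz.
For a photon E = hf, so E = 4.903·10^-20 J.
Converting to eV: E = 0.3060 eV ≈ 0.306 eV.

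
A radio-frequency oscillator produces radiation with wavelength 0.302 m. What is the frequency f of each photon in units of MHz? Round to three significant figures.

The photon relation is f = c/λ, giving f = 9.927 × 10^8 Hz.
Converting to MHz: f = 992.7 MHz ≈ 993 MHz.

993 MHz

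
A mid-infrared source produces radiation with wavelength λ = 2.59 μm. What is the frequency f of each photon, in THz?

116 THz

Take c = 2.99792458·10^8 m/s.
Convert to SI: λ = 2.59 μm = 2.59·10^-6 m.
For a photon f = c/λ, so f = 1.157·10^14 Hz.
Converting to THz: f = 115.7 THz ≈ 116 THz.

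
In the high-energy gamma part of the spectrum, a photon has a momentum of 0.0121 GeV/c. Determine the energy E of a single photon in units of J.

First convert: p = 0.0121 GeV/c = 6.4666e-21 kg·m/s.
Since E = pc for a photon, E = 1.939e-12 J.
So E ≈ 1.94e-12 J.

1.94e-12 J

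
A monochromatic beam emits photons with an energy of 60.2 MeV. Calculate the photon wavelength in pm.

0.0206 pm

Use h = 6.62607015e-34 J·s, c = 2.99792458e8 m/s, 1 eV = 1.602176634e-19 J.
In SI units: E = 60.2 MeV = 9.6451e-12 J.
Apply λ = hc/E: λ = 2.060e-14 m.
Converting to pm: λ = 0.02060 pm ≈ 0.0206 pm.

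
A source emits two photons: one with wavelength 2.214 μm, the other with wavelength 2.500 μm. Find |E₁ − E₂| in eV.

0.0641 eV

Using E = hc/λ: E₁ = 8.9722e-20 J, E₂ = 7.9458e-20 J.
|ΔE| = |8.9722e-20 − 7.9458e-20| = 1.03e-20 J = 0.0641 eV.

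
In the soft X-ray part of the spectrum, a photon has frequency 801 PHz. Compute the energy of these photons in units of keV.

Take h = 6.62607015 × 10^-34 J·s, 1 eV = 1.602176634 × 10^-19 J.
First convert: f = 801 PHz = 8.01 × 10^17 Hz.
Apply E = hf: E = 5.307 × 10^-16 J.
Converting to keV: E = 3.313 keV ≈ 3.31 keV.

3.31 keV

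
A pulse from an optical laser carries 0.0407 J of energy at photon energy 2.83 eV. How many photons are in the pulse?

Per-photon energy: E = 4.534 × 10^-19 J (from energy = 2.83 eV).
N = E_total / E_photon = 0.0407 J / 4.534 × 10^-19 J = 8.98 × 10^16.

8.98 × 10^16 photons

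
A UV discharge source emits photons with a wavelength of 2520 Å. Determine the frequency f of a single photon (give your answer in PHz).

Convert to SI: λ = 2520 Å = 2.52e-7 m.
The photon relation is f = c/λ, giving f = 1.190e15 Hz.
Converting to PHz: f = 1.190 PHz ≈ 1.19 PHz.

1.19 PHz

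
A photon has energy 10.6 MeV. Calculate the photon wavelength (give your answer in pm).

0.117 pm

Take h = 6.62607015e-34 J·s, c = 2.99792458e8 m/s, 1 eV = 1.602176634e-19 J.
Convert to SI: E = 10.6 MeV = 1.6983e-12 J.
Since λ = hc/E for a photon, λ = 1.170e-13 m.
Converting to pm: λ = 0.1170 pm ≈ 0.117 pm.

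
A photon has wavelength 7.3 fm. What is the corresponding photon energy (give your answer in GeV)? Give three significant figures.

0.170 GeV

Use h = 6.62607015 × 10^-34 J·s, c = 2.99792458 × 10^8 m/s, 1 eV = 1.602176634 × 10^-19 J.
In SI units: λ = 7.3 fm = 7.3 × 10^-15 m.
The photon relation is E = hc/λ, giving E = 2.721 × 10^-11 J.
Converting to GeV: E = 0.1698 GeV ≈ 0.170 GeV.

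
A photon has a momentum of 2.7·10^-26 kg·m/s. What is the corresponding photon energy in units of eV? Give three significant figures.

(c = 2.99792458·10^8 m/s, 1 eV = 1.602176634·10^-19 J.)
Apply E = pc: E = 8.094·10^-18 J.
Converting to eV: E = 50.52 eV ≈ 50.5 eV.

50.5 eV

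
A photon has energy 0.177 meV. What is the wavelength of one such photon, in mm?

(h = 6.62607015 × 10^-34 J·s, c = 2.99792458 × 10^8 m/s, 1 eV = 1.602176634 × 10^-19 J.)
First convert: E = 0.177 meV = 2.8359 × 10^-23 J.
Apply λ = hc/E: λ = 0.007005 m.
Converting to mm: λ = 7.005 mm ≈ 7.00 mm.

7.00 mm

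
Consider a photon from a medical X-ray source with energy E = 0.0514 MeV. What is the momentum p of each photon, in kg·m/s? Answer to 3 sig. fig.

2.75 × 10^-23 kg·m/s

In SI units: E = 0.0514 MeV = 8.2352 × 10^-15 J.
The photon relation is p = E/c, giving p = 2.747 × 10^-23 kg·m/s.
So p ≈ 2.75 × 10^-23 kg·m/s.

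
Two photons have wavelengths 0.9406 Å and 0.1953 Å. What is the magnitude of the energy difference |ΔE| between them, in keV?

Using E = hc/λ: E₁ = 2.1119·10^-15 J, E₂ = 1.0171·10^-14 J.
|ΔE| = |2.1119·10^-15 − 1.0171·10^-14| = 8.06·10^-15 J = 50.3 keV.

50.3 keV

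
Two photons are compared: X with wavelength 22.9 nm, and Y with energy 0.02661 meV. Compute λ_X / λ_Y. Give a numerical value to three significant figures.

4.91 × 10^-7

λ_X = 2.290 × 10^-8 m (from wavelength = 22.9 nm, via λ given directly).
λ_Y = 0.04659 m (from energy = 0.02661 meV, via λ = hc/E).
Ratio = 2.290 × 10^-8 / 0.04659 = 4.91 × 10^-7.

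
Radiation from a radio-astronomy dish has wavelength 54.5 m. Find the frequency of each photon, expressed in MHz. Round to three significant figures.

Take c = 2.99792458 × 10^8 m/s.
For a photon f = c/λ, so f = 5.501 × 10^6 Hz.
Converting to MHz: f = 5.501 MHz ≈ 5.50 MHz.

5.50 MHz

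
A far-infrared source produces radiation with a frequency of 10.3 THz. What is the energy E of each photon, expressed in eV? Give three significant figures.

0.0426 eV

Take h = 6.62607015·10^-34 J·s, 1 eV = 1.602176634·10^-19 J.
Convert to SI: f = 10.3 THz = 1.03·10^13 Hz.
Apply E = hf: E = 6.825·10^-21 J.
Converting to eV: E = 0.04260 eV ≈ 0.0426 eV.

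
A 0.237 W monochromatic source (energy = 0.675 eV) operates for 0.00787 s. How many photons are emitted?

Total energy: E_total = P·t = 0.237 × 0.00787 = 0.001865 J.
Per-photon energy: E = 1.081·10^-19 J.
N = E_total / E_photon = 1.72·10^16.

1.72·10^16 photons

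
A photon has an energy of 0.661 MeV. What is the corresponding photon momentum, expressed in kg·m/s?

(c = 2.99792458 × 10^8 m/s, 1 eV = 1.602176634 × 10^-19 J.)
Convert to SI: E = 0.661 MeV = 1.0590 × 10^-13 J.
The photon relation is p = E/c, giving p = 3.533 × 10^-22 kg·m/s.
So p ≈ 3.53 × 10^-22 kg·m/s.

3.53 × 10^-22 kg·m/s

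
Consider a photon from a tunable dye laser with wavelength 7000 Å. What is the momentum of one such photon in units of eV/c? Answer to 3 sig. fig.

1.77 eV/c

Convert to SI: λ = 7000 Å = 7.0 × 10^-7 m.
For a photon p = h/λ, so p = 9.466 × 10^-28 kg·m/s.
Converting to eV/c: p = 1.771 eV/c ≈ 1.77 eV/c.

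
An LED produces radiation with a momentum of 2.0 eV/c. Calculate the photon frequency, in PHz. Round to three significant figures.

0.484 PHz

Convert to SI: p = 2.0 eV/c = 1.0689·10^-27 kg·m/s.
The photon relation is f = pc/h, giving f = 4.836·10^14 Hz.
Converting to PHz: f = 0.4836 PHz ≈ 0.484 PHz.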